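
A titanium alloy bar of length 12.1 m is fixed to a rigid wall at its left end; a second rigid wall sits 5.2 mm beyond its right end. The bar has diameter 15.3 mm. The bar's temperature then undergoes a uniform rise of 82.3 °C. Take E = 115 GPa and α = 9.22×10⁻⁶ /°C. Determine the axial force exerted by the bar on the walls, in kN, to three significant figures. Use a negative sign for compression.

Free thermal expansion αLΔT = 9.22e-6 · 12100 · 82.3 = 9.182 mm.
The walls engage after the gap closes; constrained expansion = 9.182 − 5.2 = 3.982 mm.
The walls impose strain ε = −(3.982)/12100 = -3.2905e-04; σ = Eε = 115000 · -3.2905e-04 = -37.84 MPa.
Wall reaction R = σ·A = -37.84·183.9 = -6957 N = -6.957 kN.

-6.96 kN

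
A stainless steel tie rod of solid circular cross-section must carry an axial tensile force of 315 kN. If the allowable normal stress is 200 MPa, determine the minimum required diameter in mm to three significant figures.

44.8 mm

Required area A ≥ P/σ_allow = 315000/200 = 1575 mm².
For a solid circular section, d ≥ √(4A/π) = 44.78 mm.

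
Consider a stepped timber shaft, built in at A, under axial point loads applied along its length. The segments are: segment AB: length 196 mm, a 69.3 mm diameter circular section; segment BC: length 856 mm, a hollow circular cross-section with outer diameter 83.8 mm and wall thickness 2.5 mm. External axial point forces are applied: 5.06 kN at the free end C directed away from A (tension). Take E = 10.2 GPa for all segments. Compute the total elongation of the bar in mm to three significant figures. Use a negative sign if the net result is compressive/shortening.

0.691 mm

Internal axial forces (sectioning from the free end, tension +): N_BC = 5.06 kN, N_AB = 5.06 kN.
A_AB = 3772 mm².
A_BC = 638.5 mm².
δ_AB = 5060·196/(3772·10200) = 0.02578 mm
δ_BC = 5060·856/(638.5·10200) = 0.665 mm
δ = Σδ_i = 0.6908 mm.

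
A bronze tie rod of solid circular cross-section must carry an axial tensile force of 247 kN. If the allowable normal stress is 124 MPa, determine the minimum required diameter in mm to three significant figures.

50.4 mm

Required area A ≥ P/σ_allow = 247000/124 = 1992 mm².
For a solid circular section, d ≥ √(4A/π) = 50.36 mm.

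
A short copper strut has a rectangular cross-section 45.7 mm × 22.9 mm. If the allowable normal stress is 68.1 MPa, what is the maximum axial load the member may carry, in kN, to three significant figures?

71.3 kN

A = 1047 mm².
P_max = σ_allow · A = 68.1 · 1047 = 71270 N = 71.27 kN.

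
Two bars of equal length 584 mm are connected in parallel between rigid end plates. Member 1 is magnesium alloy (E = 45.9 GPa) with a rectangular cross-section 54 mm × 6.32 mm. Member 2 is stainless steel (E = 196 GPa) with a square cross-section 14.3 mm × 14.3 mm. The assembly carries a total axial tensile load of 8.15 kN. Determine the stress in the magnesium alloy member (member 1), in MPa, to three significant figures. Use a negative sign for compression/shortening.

A_1 = 341.3 mm².
A_2 = 204.5 mm².
Equal strain + equilibrium ⇒ each member carries load in proportion to AE: A₁E₁ = 15660000 N, A₂E₂ = 40080000 N, ΣAE = 55740000 N.
σ₁ = P·E₁/ΣAE = 8150·45900/55740000 = 6.711 MPa.

6.71 MPa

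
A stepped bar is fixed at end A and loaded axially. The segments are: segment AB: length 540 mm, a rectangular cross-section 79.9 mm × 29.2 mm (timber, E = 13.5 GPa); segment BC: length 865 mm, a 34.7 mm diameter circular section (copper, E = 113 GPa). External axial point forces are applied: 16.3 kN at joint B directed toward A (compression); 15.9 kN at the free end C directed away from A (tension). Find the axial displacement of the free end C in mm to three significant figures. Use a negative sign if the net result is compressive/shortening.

Internal axial forces (sectioning from the free end, tension +): N_BC = 15.9 kN, N_AB = -0.4 kN.
A_AB = 2333 mm².
A_BC = 945.7 mm².
δ_AB = -400·540/(2333·13500) = -0.006858 mm
δ_BC = 15900·865/(945.7·113000) = 0.1287 mm
δ = Σδ_i = 0.1218 mm.

0.122 mm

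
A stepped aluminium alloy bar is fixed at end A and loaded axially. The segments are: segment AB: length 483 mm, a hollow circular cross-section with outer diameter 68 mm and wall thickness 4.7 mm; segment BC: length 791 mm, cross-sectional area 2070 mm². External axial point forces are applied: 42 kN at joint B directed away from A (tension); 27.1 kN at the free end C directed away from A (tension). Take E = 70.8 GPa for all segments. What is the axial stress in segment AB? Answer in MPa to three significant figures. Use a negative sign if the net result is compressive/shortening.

Internal axial forces (sectioning from the free end, tension +): N_BC = 27.1 kN, N_AB = 69.1 kN.
A_AB = 934.7 mm².
σ_AB = N_AB/A_AB = 69100/934.7 = 73.93 MPa.

73.9 MPa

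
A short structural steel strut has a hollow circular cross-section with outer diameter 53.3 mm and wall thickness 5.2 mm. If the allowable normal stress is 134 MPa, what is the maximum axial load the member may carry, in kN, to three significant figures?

105 kN

A = 785.8 mm².
P_max = σ_allow · A = 134 · 785.8 = 105300 N = 105.3 kN.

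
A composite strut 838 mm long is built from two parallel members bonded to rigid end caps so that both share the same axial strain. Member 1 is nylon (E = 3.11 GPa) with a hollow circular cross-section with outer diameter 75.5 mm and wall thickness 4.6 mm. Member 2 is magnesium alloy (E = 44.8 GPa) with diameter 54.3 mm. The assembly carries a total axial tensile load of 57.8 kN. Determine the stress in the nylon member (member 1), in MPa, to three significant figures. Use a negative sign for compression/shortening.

A_1 = 1025 mm².
A_2 = 2316 mm².
Equal strain + equilibrium ⇒ each member carries load in proportion to AE: A₁E₁ = 3187000 N, A₂E₂ = 103700000 N, ΣAE = 106900000 N.
σ₁ = P·E₁/ΣAE = 57800·3110/106900000 = 1.681 MPa.

1.68 MPa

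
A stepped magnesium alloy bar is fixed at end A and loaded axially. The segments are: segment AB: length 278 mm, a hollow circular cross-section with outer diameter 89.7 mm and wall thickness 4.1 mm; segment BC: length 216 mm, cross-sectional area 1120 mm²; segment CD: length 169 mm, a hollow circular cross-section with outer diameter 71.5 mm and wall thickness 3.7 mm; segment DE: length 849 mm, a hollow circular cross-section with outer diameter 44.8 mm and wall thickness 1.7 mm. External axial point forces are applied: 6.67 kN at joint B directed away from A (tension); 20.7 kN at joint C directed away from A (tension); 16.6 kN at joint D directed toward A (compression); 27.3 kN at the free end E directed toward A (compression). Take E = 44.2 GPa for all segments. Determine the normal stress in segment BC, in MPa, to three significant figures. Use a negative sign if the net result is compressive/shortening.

-20.7 MPa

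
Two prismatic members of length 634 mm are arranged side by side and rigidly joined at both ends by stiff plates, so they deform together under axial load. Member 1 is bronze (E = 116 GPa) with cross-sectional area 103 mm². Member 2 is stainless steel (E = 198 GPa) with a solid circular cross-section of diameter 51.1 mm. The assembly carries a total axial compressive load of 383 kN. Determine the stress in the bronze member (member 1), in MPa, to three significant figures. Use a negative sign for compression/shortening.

A_2 = 2051 mm².
Equal strain + equilibrium ⇒ each member carries load in proportion to AE: A₁E₁ = 11950000 N, A₂E₂ = 406100000 N, ΣAE = 418000000 N.
σ₁ = P·E₁/ΣAE = -383000·116000/418000000 = -106.3 MPa.

-106 MPa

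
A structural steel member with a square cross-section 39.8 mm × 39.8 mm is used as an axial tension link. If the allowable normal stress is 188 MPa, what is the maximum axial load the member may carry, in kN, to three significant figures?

A = 1584 mm².
P_max = σ_allow · A = 188 · 1584 = 297800 N = 297.8 kN.

298 kN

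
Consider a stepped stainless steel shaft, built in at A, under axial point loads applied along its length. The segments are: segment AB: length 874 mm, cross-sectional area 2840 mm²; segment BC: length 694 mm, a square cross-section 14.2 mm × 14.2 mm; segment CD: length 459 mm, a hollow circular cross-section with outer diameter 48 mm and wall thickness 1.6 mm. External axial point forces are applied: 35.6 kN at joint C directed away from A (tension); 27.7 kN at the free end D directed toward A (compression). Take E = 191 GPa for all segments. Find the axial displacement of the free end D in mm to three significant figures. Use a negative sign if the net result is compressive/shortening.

-0.130 mm

Internal axial forces (sectioning from the free end, tension +): N_CD = -27.7 kN, N_BC = 7.9 kN, N_AB = 7.9 kN.
A_BC = 201.6 mm².
A_CD = 233.2 mm².
δ_AB = 7900·874/(2840·191000) = 0.01273 mm
δ_BC = 7900·694/(201.6·191000) = 0.1424 mm
δ_CD = -27700·459/(233.2·191000) = -0.2854 mm
δ = Σδ_i = -0.1303 mm.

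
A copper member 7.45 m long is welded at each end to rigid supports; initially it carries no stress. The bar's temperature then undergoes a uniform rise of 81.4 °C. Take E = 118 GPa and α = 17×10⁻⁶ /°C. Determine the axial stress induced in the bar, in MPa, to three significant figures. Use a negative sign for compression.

Free thermal expansion αLΔT = 17e-6 · 7450 · 81.4 = 10.31 mm.
The walls impose strain ε = −(10.31)/7450 = -1.3838e-03; σ = Eε = 118000 · -1.3838e-03 = -163.3 MPa.

-163 MPa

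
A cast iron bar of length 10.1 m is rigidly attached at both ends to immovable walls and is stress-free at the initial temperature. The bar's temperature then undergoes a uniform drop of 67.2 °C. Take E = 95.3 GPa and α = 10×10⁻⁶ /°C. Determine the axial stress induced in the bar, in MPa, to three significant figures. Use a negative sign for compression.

64.0 MPa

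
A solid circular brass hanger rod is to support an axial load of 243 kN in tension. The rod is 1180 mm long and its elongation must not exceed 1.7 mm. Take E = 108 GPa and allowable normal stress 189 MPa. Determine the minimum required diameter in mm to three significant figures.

44.6 mm

Required area A ≥ P/σ_allow = 243000/189 = 1286 mm².
For a solid circular section, d ≥ √(4A/π) = 40.46 mm.
Elongation limit: A ≥ PL/(Eδ_allow) = 243000·1180/(108000·1.7) = 1562 mm² ⇒ d ≥ 44.59 mm.
The elongation limit governs.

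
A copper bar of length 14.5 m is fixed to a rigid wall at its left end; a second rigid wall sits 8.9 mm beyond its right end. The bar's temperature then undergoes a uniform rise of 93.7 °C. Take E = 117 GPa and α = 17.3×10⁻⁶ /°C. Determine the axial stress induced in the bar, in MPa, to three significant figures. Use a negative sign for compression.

Free thermal expansion αLΔT = 17.3e-6 · 14500 · 93.7 = 23.5 mm.
The walls engage after the gap closes; constrained expansion = 23.5 − 8.9 = 14.6 mm.
The walls impose strain ε = −(14.6)/14500 = -1.0072e-03; σ = Eε = 117000 · -1.0072e-03 = -117.8 MPa.

-118 MPa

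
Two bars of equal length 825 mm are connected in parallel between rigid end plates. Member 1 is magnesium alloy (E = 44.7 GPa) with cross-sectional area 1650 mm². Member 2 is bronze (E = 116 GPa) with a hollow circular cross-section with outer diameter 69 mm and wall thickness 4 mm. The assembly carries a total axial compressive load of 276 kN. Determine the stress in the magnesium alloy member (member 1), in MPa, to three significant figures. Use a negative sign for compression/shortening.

-73.2 MPa

A_2 = 816.8 mm².
Equal strain + equilibrium ⇒ each member carries load in proportion to AE: A₁E₁ = 73760000 N, A₂E₂ = 94750000 N, ΣAE = 168500000 N.
σ₁ = P·E₁/ΣAE = -276000·44700/168500000 = -73.22 MPa.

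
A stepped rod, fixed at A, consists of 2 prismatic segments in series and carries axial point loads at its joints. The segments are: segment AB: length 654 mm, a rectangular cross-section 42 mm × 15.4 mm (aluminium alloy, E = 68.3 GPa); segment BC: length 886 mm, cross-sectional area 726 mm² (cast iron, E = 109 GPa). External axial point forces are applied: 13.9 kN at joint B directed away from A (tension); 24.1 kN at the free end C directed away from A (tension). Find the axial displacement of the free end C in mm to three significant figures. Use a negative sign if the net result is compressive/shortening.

0.832 mm

Internal axial forces (sectioning from the free end, tension +): N_BC = 24.1 kN, N_AB = 38 kN.
A_AB = 646.8 mm².
δ_AB = 38000·654/(646.8·68300) = 0.5626 mm
δ_BC = 24100·886/(726·109000) = 0.2698 mm
δ = Σδ_i = 0.8324 mm.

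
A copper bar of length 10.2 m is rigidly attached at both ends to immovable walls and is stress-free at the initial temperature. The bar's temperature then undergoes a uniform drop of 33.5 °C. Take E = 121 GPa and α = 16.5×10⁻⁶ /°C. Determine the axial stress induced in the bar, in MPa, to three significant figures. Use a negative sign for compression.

66.9 MPa

Free thermal expansion αLΔT = 16.5e-6 · 10200 · -33.5 = -5.638 mm.
The walls impose strain ε = −(-5.638)/10200 = 5.5275e-04; σ = Eε = 121000 · 5.5275e-04 = 66.88 MPa.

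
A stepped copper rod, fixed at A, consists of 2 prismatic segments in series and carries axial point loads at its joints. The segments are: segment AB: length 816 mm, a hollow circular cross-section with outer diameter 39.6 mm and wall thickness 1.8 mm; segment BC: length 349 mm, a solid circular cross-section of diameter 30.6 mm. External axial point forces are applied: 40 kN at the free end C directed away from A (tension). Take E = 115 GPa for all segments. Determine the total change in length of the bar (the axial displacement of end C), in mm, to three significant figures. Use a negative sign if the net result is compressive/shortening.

1.49 mm

Internal axial forces (sectioning from the free end, tension +): N_BC = 40 kN, N_AB = 40 kN.
A_AB = 213.8 mm².
A_BC = 735.4 mm².
δ_AB = 40000·816/(213.8·115000) = 1.328 mm
δ_BC = 40000·349/(735.4·115000) = 0.1651 mm
δ = Σδ_i = 1.493 mm.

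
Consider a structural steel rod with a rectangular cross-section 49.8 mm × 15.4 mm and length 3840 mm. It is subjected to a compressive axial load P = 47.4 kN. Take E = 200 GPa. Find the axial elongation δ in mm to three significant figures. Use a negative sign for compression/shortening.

-1.19 mm

A = 766.9 mm².
δ_mech = NL/(AE) = -47400·3840/(766.9·200000) = -1.187 mm.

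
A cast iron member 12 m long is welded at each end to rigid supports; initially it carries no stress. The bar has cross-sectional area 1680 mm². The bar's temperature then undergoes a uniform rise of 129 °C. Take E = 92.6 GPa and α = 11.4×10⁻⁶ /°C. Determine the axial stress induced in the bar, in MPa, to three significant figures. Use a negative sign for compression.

Free thermal expansion αLΔT = 11.4e-6 · 12000 · 129 = 17.65 mm.
The walls impose strain ε = −(17.65)/12000 = -1.4706e-03; σ = Eε = 92600 · -1.4706e-03 = -136.2 MPa.

-136 MPa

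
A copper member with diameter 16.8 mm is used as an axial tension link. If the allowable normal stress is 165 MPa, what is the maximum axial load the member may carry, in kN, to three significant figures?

36.6 kN

A = 221.7 mm².
P_max = σ_allow · A = 165 · 221.7 = 36580 N = 36.58 kN.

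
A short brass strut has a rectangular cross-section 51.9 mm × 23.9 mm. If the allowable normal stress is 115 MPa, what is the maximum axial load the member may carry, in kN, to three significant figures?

143 kN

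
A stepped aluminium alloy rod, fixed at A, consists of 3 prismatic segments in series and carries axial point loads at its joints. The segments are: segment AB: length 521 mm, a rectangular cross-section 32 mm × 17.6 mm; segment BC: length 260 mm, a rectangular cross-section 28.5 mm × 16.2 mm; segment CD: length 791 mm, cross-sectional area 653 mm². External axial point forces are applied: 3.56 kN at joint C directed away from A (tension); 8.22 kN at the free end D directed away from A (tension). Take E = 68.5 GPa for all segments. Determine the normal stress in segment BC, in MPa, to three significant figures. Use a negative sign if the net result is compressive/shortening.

Internal axial forces (sectioning from the free end, tension +): N_CD = 8.22 kN, N_BC = 11.78 kN, N_AB = 11.78 kN.
A_BC = 461.7 mm².
σ_BC = N_BC/A_BC = 11780/461.7 = 25.51 MPa.

25.5 MPa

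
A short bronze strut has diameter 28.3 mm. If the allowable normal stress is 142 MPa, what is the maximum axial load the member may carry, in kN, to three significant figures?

A = 629 mm².
P_max = σ_allow · A = 142 · 629 = 89320 N = 89.32 kN.

89.3 kN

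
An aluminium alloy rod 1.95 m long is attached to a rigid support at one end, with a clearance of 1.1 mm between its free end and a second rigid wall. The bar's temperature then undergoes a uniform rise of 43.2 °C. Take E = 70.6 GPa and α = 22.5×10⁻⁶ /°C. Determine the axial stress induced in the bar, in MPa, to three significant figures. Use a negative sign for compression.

-28.8 MPa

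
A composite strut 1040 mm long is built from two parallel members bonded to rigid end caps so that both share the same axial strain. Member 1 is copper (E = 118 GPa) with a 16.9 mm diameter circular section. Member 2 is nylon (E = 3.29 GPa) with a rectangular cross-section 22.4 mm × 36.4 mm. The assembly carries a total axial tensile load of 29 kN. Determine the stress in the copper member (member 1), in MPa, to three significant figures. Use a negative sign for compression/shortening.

117 MPa

A_1 = 224.3 mm².
A_2 = 815.4 mm².
Equal strain + equilibrium ⇒ each member carries load in proportion to AE: A₁E₁ = 26470000 N, A₂E₂ = 2683000 N, ΣAE = 29150000 N.
σ₁ = P·E₁/ΣAE = 29000·118000/29150000 = 117.4 MPa.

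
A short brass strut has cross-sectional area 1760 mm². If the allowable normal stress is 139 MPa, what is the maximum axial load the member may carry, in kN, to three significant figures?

P_max = σ_allow · A = 139 · 1760 = 244600 N = 244.6 kN.

245 kN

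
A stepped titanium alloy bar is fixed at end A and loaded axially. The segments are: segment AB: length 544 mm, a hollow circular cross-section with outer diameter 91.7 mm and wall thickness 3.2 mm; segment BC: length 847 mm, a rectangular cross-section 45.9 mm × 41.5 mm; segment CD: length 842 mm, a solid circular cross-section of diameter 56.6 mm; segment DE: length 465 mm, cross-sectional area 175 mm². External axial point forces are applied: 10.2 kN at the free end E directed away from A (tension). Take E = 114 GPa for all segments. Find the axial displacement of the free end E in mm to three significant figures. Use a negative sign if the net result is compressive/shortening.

Internal axial forces (sectioning from the free end, tension +): N_DE = 10.2 kN, N_CD = 10.2 kN, N_BC = 10.2 kN, N_AB = 10.2 kN.
A_AB = 889.7 mm².
A_BC = 1905 mm².
A_CD = 2516 mm².
δ_AB = 10200·544/(889.7·114000) = 0.05471 mm
δ_BC = 10200·847/(1905·114000) = 0.03978 mm
δ_CD = 10200·842/(2516·114000) = 0.02994 mm
δ_DE = 10200·465/(175·114000) = 0.2377 mm
δ = Σδ_i = 0.3622 mm.

0.362 mm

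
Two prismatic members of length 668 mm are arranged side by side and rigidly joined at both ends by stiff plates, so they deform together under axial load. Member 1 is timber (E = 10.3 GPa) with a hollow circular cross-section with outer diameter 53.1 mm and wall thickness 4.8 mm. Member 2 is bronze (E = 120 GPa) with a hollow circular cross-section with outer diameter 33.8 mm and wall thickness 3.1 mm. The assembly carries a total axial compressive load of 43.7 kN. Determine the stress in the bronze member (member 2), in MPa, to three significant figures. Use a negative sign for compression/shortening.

A_1 = 728.3 mm².
A_2 = 299 mm².
Equal strain + equilibrium ⇒ each member carries load in proportion to AE: A₁E₁ = 7502000 N, A₂E₂ = 35880000 N, ΣAE = 43380000 N.
σ₂ = P·E₂/ΣAE = -43700·120000/43380000 = -120.9 MPa.

-121 MPa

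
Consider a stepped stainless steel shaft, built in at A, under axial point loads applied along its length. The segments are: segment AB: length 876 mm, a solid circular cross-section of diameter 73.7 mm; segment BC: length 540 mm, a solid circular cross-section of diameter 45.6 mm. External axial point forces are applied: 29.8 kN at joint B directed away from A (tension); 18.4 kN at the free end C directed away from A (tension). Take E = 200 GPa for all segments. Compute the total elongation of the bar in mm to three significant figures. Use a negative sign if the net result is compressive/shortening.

Internal axial forces (sectioning from the free end, tension +): N_BC = 18.4 kN, N_AB = 48.2 kN.
A_AB = 4266 mm².
A_BC = 1633 mm².
δ_AB = 48200·876/(4266·200000) = 0.04949 mm
δ_BC = 18400·540/(1633·200000) = 0.03042 mm
δ = Σδ_i = 0.07991 mm.

0.0799 mm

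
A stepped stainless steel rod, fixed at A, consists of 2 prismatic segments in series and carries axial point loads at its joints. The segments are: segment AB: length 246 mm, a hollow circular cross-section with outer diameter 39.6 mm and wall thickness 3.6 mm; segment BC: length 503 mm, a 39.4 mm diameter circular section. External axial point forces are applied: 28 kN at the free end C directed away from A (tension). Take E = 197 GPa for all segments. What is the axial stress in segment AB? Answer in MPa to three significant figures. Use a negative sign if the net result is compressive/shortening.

Internal axial forces (sectioning from the free end, tension +): N_BC = 28 kN, N_AB = 28 kN.
A_AB = 407.2 mm².
σ_AB = N_AB/A_AB = 28000/407.2 = 68.77 MPa.

68.8 MPa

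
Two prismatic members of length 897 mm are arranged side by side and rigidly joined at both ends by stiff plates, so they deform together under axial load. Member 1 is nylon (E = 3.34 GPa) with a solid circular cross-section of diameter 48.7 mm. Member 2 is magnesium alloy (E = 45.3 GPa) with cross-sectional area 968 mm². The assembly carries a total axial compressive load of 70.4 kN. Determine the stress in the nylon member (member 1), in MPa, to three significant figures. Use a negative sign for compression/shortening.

A_1 = 1863 mm².
Equal strain + equilibrium ⇒ each member carries load in proportion to AE: A₁E₁ = 6221000 N, A₂E₂ = 43850000 N, ΣAE = 50070000 N.
σ₁ = P·E₁/ΣAE = -70400·3340/50070000 = -4.696 MPa.

-4.70 MPa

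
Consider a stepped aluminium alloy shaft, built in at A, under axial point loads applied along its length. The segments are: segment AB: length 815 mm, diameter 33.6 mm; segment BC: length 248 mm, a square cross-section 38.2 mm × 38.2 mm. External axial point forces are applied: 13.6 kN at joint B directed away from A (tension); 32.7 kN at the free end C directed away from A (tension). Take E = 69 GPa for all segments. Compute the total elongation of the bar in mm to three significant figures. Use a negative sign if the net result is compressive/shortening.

0.697 mm

Internal axial forces (sectioning from the free end, tension +): N_BC = 32.7 kN, N_AB = 46.3 kN.
A_AB = 886.7 mm².
A_BC = 1459 mm².
δ_AB = 46300·815/(886.7·69000) = 0.6168 mm
δ_BC = 32700·248/(1459·69000) = 0.08054 mm
δ = Σδ_i = 0.6973 mm.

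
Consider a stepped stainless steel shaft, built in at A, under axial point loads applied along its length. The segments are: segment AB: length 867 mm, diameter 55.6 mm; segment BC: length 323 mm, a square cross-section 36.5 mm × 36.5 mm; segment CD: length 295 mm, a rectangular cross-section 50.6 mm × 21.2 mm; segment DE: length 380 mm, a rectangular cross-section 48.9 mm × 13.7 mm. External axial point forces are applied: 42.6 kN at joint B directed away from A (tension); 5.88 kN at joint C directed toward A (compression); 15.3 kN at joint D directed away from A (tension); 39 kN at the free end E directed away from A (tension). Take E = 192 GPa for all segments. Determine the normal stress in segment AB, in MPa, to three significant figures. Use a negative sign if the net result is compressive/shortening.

Internal axial forces (sectioning from the free end, tension +): N_DE = 39 kN, N_CD = 54.3 kN, N_BC = 48.42 kN, N_AB = 91.02 kN.
A_AB = 2428 mm².
σ_AB = N_AB/A_AB = 91020/2428 = 37.49 MPa.

37.5 MPa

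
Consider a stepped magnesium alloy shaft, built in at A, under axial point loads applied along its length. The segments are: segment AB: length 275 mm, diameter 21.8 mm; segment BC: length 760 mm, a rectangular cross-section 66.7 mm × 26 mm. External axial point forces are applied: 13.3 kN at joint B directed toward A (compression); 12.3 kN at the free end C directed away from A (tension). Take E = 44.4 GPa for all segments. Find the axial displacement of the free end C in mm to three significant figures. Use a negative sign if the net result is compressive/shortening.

Internal axial forces (sectioning from the free end, tension +): N_BC = 12.3 kN, N_AB = -1 kN.
A_AB = 373.3 mm².
A_BC = 1734 mm².
δ_AB = -1000·275/(373.3·44400) = -0.01659 mm
δ_BC = 12300·760/(1734·44400) = 0.1214 mm
δ = Σδ_i = 0.1048 mm.

0.105 mm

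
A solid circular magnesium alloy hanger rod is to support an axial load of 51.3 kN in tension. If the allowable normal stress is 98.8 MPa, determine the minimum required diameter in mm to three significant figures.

25.7 mm

Required area A ≥ P/σ_allow = 51300/98.8 = 519.2 mm².
For a solid circular section, d ≥ √(4A/π) = 25.71 mm.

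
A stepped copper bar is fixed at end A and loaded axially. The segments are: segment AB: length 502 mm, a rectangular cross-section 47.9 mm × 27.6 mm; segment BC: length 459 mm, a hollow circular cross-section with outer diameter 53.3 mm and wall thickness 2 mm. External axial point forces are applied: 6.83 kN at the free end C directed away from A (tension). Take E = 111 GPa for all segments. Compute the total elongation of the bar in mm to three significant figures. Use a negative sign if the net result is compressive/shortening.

Internal axial forces (sectioning from the free end, tension +): N_BC = 6.83 kN, N_AB = 6.83 kN.
A_AB = 1322 mm².
A_BC = 322.3 mm².
δ_AB = 6830·502/(1322·111000) = 0.02336 mm
δ_BC = 6830·459/(322.3·111000) = 0.08762 mm
δ = Σδ_i = 0.111 mm.

0.111 mm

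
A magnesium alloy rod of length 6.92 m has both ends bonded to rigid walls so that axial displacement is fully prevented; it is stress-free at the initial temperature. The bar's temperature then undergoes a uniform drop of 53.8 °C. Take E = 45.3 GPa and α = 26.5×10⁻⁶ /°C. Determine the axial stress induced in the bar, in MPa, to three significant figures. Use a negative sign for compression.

64.6 MPa

Free thermal expansion αLΔT = 26.5e-6 · 6920 · -53.8 = -9.866 mm.
The walls impose strain ε = −(-9.866)/6920 = 1.4257e-03; σ = Eε = 45300 · 1.4257e-03 = 64.58 MPa.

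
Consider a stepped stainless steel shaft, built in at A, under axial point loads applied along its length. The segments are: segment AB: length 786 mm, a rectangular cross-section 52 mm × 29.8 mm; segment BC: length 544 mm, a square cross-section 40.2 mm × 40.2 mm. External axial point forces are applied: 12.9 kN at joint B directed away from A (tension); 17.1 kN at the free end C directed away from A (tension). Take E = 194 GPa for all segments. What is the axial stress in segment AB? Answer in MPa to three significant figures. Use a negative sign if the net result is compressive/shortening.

Internal axial forces (sectioning from the free end, tension +): N_BC = 17.1 kN, N_AB = 30 kN.
A_AB = 1550 mm².
σ_AB = N_AB/A_AB = 30000/1550 = 19.36 MPa.

19.4 MPa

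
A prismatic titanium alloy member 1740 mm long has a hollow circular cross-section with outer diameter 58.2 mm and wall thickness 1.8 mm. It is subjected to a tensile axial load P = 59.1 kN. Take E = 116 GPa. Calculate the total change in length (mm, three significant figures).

2.78 mm

A = 318.9 mm².
δ_mech = NL/(AE) = 59100·1740/(318.9·116000) = 2.78 mm.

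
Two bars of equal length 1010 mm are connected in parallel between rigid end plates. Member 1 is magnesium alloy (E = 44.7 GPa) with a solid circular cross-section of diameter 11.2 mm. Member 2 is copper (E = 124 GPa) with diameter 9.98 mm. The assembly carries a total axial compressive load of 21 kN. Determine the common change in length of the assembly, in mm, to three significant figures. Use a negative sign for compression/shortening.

A_1 = 98.52 mm².
A_2 = 78.23 mm².
Equal strain + equilibrium ⇒ each member carries load in proportion to AE: A₁E₁ = 4404000 N, A₂E₂ = 9700000 N, ΣAE = 14100000 N.
δ = PL/ΣAE = -21000·1010/14100000 = -1.504 mm.

-1.50 mm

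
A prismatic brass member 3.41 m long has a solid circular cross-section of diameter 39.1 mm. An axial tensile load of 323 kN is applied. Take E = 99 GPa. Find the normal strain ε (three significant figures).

0.00272

A = 1201 mm².
σ = N/A = 269 MPa; ε = σ/E = 269/99000 = 2.717e-03.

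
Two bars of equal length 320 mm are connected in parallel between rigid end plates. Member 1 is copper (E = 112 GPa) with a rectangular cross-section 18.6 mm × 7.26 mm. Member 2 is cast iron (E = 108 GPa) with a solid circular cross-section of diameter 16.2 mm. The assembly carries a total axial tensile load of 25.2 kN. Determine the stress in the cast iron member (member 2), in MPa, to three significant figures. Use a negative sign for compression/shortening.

72.8 MPa

A_1 = 135 mm².
A_2 = 206.1 mm².
Equal strain + equilibrium ⇒ each member carries load in proportion to AE: A₁E₁ = 15120000 N, A₂E₂ = 22260000 N, ΣAE = 37380000 N.
σ₂ = P·E₂/ΣAE = 25200·108000/37380000 = 72.8 MPa.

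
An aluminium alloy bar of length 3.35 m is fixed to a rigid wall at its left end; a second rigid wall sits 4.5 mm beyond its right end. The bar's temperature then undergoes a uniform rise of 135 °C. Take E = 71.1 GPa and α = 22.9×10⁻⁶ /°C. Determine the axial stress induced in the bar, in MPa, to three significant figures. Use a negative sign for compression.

-124 MPa

Free thermal expansion αLΔT = 22.9e-6 · 3350 · 135 = 10.36 mm.
The walls engage after the gap closes; constrained expansion = 10.36 − 4.5 = 5.857 mm.
The walls impose strain ε = −(5.857)/3350 = -1.7482e-03; σ = Eε = 71100 · -1.7482e-03 = -124.3 MPa.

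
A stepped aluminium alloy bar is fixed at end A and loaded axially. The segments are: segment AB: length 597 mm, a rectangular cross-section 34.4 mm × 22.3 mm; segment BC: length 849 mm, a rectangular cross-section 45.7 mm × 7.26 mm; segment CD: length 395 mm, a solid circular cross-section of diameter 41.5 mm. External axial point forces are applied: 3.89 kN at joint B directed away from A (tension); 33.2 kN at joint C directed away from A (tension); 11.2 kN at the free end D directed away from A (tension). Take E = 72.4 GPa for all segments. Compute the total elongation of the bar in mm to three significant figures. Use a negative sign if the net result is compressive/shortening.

2.13 mm

Internal axial forces (sectioning from the free end, tension +): N_CD = 11.2 kN, N_BC = 44.4 kN, N_AB = 48.29 kN.
A_AB = 767.1 mm².
A_BC = 331.8 mm².
A_CD = 1353 mm².
δ_AB = 48290·597/(767.1·72400) = 0.5191 mm
δ_BC = 44400·849/(331.8·72400) = 1.569 mm
δ_CD = 11200·395/(1353·72400) = 0.04517 mm
δ = Σδ_i = 2.134 mm.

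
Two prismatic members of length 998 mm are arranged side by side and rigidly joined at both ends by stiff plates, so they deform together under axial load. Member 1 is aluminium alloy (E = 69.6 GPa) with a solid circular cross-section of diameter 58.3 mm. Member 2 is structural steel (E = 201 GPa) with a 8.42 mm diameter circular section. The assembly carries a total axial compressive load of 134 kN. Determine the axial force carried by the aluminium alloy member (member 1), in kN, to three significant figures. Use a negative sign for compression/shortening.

A_1 = 2669 mm².
A_2 = 55.68 mm².
Equal strain + equilibrium ⇒ each member carries load in proportion to AE: A₁E₁ = 185800000 N, A₂E₂ = 11190000 N, ΣAE = 197000000 N.
F₁ = P·A₁E₁/ΣAE = -134000·185800000/197000000 = -126400 N.

-126 kN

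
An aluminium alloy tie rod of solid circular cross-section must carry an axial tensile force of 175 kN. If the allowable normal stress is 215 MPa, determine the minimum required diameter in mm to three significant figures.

32.2 mm

Required area A ≥ P/σ_allow = 175000/215 = 814 mm².
For a solid circular section, d ≥ √(4A/π) = 32.19 mm.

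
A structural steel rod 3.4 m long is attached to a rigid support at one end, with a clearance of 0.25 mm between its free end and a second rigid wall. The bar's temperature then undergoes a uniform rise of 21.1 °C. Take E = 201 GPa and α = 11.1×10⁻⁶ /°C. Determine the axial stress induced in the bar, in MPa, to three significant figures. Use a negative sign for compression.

Free thermal expansion αLΔT = 11.1e-6 · 3400 · 21.1 = 0.7963 mm.
The walls engage after the gap closes; constrained expansion = 0.7963 − 0.25 = 0.5463 mm.
The walls impose strain ε = −(0.5463)/3400 = -1.6068e-04; σ = Eε = 201000 · -1.6068e-04 = -32.3 MPa.

-32.3 MPa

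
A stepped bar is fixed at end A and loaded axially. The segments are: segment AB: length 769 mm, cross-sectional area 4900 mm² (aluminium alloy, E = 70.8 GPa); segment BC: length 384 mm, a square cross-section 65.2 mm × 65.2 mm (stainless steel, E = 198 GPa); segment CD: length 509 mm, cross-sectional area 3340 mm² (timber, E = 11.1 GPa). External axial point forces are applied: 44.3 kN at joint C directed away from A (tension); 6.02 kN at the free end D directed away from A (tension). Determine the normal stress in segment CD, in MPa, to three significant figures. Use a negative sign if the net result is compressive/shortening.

Internal axial forces (sectioning from the free end, tension +): N_CD = 6.02 kN, N_BC = 50.32 kN, N_AB = 50.32 kN.
σ_CD = N_CD/A_CD = 6020/3340 = 1.802 MPa.

1.80 MPa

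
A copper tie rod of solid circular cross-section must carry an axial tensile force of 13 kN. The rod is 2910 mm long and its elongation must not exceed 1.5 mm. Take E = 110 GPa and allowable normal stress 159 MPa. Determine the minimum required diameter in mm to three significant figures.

Required area A ≥ P/σ_allow = 13000/159 = 81.76 mm².
For a solid circular section, d ≥ √(4A/π) = 10.2 mm.
Elongation limit: A ≥ PL/(Eδ_allow) = 13000·2910/(110000·1.5) = 229.3 mm² ⇒ d ≥ 17.09 mm.
The elongation limit governs.

17.1 mm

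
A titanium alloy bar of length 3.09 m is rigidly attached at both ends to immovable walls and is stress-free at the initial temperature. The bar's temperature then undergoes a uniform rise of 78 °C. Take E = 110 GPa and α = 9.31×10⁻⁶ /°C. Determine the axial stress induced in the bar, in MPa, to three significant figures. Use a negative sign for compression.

Free thermal expansion αLΔT = 9.31e-6 · 3090 · 78 = 2.244 mm.
The walls impose strain ε = −(2.244)/3090 = -7.2618e-04; σ = Eε = 110000 · -7.2618e-04 = -79.88 MPa.

-79.9 MPa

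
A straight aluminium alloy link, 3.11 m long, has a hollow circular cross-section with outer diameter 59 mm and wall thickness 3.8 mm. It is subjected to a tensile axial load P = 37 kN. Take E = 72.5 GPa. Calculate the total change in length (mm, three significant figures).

2.41 mm

A = 659 mm².
δ_mech = NL/(AE) = 37000·3110/(659·72500) = 2.409 mm.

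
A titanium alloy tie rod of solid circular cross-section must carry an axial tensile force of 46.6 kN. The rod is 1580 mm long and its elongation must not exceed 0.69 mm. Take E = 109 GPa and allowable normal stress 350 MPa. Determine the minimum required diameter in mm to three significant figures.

Required area A ≥ P/σ_allow = 46600/350 = 133.1 mm².
For a solid circular section, d ≥ √(4A/π) = 13.02 mm.
Elongation limit: A ≥ PL/(Eδ_allow) = 46600·1580/(109000·0.69) = 979 mm² ⇒ d ≥ 35.31 mm.
The elongation limit governs.

35.3 mm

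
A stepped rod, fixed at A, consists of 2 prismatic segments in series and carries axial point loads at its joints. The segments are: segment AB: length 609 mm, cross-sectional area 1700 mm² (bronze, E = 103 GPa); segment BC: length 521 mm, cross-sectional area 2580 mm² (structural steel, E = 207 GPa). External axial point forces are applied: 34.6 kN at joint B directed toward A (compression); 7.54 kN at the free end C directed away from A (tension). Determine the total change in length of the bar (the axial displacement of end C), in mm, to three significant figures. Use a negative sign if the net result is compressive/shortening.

-0.0868 mm

Internal axial forces (sectioning from the free end, tension +): N_BC = 7.54 kN, N_AB = -27.06 kN.
δ_AB = -27060·609/(1700·103000) = -0.09412 mm
δ_BC = 7540·521/(2580·207000) = 0.007356 mm
δ = Σδ_i = -0.08676 mm.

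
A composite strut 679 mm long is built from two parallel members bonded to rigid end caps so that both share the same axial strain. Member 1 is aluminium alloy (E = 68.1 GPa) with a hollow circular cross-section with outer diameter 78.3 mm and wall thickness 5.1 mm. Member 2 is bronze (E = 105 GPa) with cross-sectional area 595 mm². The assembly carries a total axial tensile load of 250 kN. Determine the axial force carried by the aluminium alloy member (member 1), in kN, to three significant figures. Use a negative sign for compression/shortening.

A_1 = 1173 mm².
Equal strain + equilibrium ⇒ each member carries load in proportion to AE: A₁E₁ = 79870000 N, A₂E₂ = 62480000 N, ΣAE = 142300000 N.
F₁ = P·A₁E₁/ΣAE = 250000·79870000/142300000 = 140300 N.

140 kN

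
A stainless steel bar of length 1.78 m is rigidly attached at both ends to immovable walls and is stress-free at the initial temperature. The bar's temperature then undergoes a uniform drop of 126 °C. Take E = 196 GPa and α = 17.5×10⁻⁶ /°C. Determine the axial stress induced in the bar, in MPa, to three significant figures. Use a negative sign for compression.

432 MPa

Free thermal expansion αLΔT = 17.5e-6 · 1780 · -126 = -3.925 mm.
The walls impose strain ε = −(-3.925)/1780 = 2.2050e-03; σ = Eε = 196000 · 2.2050e-03 = 432.2 MPa.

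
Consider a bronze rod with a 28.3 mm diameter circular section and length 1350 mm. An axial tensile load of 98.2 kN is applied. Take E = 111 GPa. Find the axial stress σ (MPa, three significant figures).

A = 629 mm².
σ = N/A = 98200/629 = 156.1 MPa.

156 MPa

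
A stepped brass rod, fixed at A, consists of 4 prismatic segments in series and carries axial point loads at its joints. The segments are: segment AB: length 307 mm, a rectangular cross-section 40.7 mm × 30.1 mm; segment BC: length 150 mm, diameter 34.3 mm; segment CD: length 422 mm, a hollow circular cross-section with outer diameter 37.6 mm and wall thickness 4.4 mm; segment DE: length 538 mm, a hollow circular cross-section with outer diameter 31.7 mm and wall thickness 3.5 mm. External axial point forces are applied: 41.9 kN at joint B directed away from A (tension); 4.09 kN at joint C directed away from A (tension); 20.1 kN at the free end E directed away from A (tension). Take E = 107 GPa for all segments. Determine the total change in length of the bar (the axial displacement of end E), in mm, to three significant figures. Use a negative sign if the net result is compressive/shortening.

Internal axial forces (sectioning from the free end, tension +): N_DE = 20.1 kN, N_CD = 20.1 kN, N_BC = 24.19 kN, N_AB = 66.09 kN.
A_AB = 1225 mm².
A_BC = 924 mm².
A_CD = 458.9 mm².
A_DE = 310.1 mm².
δ_AB = 66090·307/(1225·107000) = 0.1548 mm
δ_BC = 24190·150/(924·107000) = 0.0367 mm
δ_CD = 20100·422/(458.9·107000) = 0.1727 mm
δ_DE = 20100·538/(310.1·107000) = 0.3259 mm
δ = Σδ_i = 0.6902 mm.

0.690 mm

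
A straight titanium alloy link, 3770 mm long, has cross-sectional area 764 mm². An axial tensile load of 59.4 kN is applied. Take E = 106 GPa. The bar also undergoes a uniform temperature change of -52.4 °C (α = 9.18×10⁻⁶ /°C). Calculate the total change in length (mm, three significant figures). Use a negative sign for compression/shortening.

0.952 mm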